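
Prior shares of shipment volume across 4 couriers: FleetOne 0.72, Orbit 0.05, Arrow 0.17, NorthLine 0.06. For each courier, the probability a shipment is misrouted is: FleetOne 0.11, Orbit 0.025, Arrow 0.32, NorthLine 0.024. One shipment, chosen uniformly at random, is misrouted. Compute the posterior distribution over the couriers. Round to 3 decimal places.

FleetOne 0.581, Orbit 0.009, Arrow 0.399, NorthLine 0.011

Unnormalized posteriors (prior × likelihood):
  FleetOne: 0.72 × 0.11 = 0.0792
  Orbit: 0.05 × 0.025 = 0.00125
  Arrow: 0.17 × 0.32 = 0.0544
  NorthLine: 0.06 × 0.024 = 0.00144
Normalizing constant = 0.13629.
P(FleetOne | misrouted) = 0.0792/0.13629 ≈ 0.581
P(Orbit | misrouted) = 0.00125/0.13629 ≈ 0.009
P(Arrow | misrouted) = 0.0544/0.13629 ≈ 0.399
P(NorthLine | misrouted) = 0.00144/0.13629 ≈ 0.011
(Check: 0.581+0.009+0.399+0.011 = 1.000.)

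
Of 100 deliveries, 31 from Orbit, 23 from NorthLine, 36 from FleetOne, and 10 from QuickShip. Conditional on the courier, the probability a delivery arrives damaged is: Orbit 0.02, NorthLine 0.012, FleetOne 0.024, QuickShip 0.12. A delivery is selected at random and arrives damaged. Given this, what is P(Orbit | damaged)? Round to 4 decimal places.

0.2095

Compute prior × likelihood for every hypothesis:
  Orbit: 0.31 × 0.02 = 0.0062
  NorthLine: 0.23 × 0.012 = 0.00276
  FleetOne: 0.36 × 0.024 = 0.00864
  QuickShip: 0.1 × 0.12 = 0.012
Sum = 0.0296.
P(Orbit | evidence) = 0.0062 / 0.0296 ≈ 0.2095.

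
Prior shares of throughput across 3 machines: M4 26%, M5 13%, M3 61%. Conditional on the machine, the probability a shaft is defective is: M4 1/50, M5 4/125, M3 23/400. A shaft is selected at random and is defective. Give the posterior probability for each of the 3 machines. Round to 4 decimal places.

M4 0.1170, M5 0.0936, M3 0.7894

Prior × likelihood for each hypothesis:
  M4: 0.26 × 0.02 = 0.0052
  M5: 0.13 × 0.032 = 0.00416
  M3: 0.61 × 0.0575 = 0.035075
Total = 0.044435.
P(M4 | defective) = 0.0052/0.044435 ≈ 0.1170
P(M5 | defective) = 0.00416/0.044435 ≈ 0.0936
P(M3 | defective) = 0.035075/0.044435 ≈ 0.7894
(Check: 0.1170+0.0936+0.7894 = 1.0000.)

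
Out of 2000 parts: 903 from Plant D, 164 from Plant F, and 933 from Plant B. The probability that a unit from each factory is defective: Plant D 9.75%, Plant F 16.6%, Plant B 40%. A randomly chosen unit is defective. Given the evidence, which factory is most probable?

Prior × likelihood for each hypothesis:
  Plant D: 0.4515 × 0.0975 = 0.04402125
  Plant F: 0.082 × 0.166 = 0.013612
  Plant B: 0.4665 × 0.4 = 0.1866
Sum = 0.24423325.
Largest term belongs to Plant B, so Plant B is most probable.

Plant B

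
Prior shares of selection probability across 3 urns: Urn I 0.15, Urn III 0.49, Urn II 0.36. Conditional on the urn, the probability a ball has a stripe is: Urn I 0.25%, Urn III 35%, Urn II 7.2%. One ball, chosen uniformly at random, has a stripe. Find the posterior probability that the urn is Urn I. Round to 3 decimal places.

Unnormalized posteriors (prior × likelihood):
  Urn I: 0.15 × 0.0025 = 0.000375
  Urn III: 0.49 × 0.35 = 0.1715
  Urn II: 0.36 × 0.072 = 0.02592
Total = 0.197795.
P(Urn I | evidence) = 0.000375 / 0.197795 ≈ 0.002.

0.002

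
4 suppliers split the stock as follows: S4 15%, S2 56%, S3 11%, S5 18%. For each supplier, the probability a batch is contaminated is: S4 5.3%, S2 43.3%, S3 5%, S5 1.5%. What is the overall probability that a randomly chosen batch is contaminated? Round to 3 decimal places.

0.259

Prior × likelihood for each hypothesis:
  S4: 0.15 × 0.053 = 0.00795
  S2: 0.56 × 0.433 = 0.24248
  S3: 0.11 × 0.05 = 0.0055
  S5: 0.18 × 0.015 = 0.0027
P(contaminated) = 0.00795 + 0.24248 + 0.0055 + 0.0027 = 0.25863 → 0.259.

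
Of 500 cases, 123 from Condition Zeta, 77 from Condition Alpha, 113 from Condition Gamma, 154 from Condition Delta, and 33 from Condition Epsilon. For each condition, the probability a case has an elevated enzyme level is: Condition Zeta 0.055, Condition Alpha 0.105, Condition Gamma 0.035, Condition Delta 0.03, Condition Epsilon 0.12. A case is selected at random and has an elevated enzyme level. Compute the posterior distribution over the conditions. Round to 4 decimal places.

Prior × likelihood for each hypothesis:
  Condition Zeta: 0.246 × 0.055 = 0.01353
  Condition Alpha: 0.154 × 0.105 = 0.01617
  Condition Gamma: 0.226 × 0.035 = 0.00791
  Condition Delta: 0.308 × 0.03 = 0.00924
  Condition Epsilon: 0.066 × 0.12 = 0.00792
Sum = 0.05477.
P(Condition Zeta | elevated) = 0.01353/0.05477 ≈ 0.2470
P(Condition Alpha | elevated) = 0.01617/0.05477 ≈ 0.2952
P(Condition Gamma | elevated) = 0.00791/0.05477 ≈ 0.1444
P(Condition Delta | elevated) = 0.00924/0.05477 ≈ 0.1687
P(Condition Epsilon | elevated) = 0.00792/0.05477 ≈ 0.1446

Condition Zeta 0.2470, Condition Alpha 0.2952, Condition Gamma 0.1444, Condition Delta 0.1687, Condition Epsilon 0.1446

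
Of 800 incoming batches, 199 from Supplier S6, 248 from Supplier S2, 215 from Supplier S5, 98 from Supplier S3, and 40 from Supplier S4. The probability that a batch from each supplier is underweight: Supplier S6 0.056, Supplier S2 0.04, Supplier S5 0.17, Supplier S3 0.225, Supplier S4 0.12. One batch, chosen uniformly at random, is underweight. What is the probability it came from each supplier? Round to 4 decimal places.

Prior × likelihood for each hypothesis:
  Supplier S6: 0.24875 × 0.056 = 0.01393
  Supplier S2: 0.31 × 0.04 = 0.0124
  Supplier S5: 0.26875 × 0.17 = 0.0456875
  Supplier S3: 0.1225 × 0.225 = 0.0275625
  Supplier S4: 0.05 × 0.12 = 0.006
Total = 0.10558.
P(Supplier S6 | underweight) = 0.01393/0.10558 ≈ 0.1319
P(Supplier S2 | underweight) = 0.0124/0.10558 ≈ 0.1174
P(Supplier S5 | underweight) = 0.0456875/0.10558 ≈ 0.4327
P(Supplier S3 | underweight) = 0.0275625/0.10558 ≈ 0.2611
P(Supplier S4 | underweight) = 0.006/0.10558 ≈ 0.0568

Supplier S6 0.1319, Supplier S2 0.1174, Supplier S5 0.4327, Supplier S3 0.2611, Supplier S4 0.0568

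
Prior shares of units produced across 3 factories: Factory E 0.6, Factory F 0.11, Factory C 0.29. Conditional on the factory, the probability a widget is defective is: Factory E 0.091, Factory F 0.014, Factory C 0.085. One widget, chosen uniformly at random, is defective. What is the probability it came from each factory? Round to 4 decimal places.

Compute prior × likelihood for every hypothesis:
  Factory E: 0.6 × 0.091 = 0.0546
  Factory F: 0.11 × 0.014 = 0.00154
  Factory C: 0.29 × 0.085 = 0.02465
Normalizing constant = 0.08079.
P(Factory E | defective) = 0.0546/0.08079 ≈ 0.6758
P(Factory F | defective) = 0.00154/0.08079 ≈ 0.0191
P(Factory C | defective) = 0.02465/0.08079 ≈ 0.3051

Factory E 0.6758, Factory F 0.0191, Factory C 0.3051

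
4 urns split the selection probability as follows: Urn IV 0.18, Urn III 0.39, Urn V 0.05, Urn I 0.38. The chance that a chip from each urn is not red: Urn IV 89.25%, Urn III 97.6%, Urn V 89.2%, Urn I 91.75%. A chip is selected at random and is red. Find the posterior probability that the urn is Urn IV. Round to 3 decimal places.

Taking complements, P(red | each) = Urn IV 0.1075, Urn III 0.024, Urn V 0.108, Urn I 0.0825.
Compute prior × likelihood for every hypothesis:
  Urn IV: 0.18 × 0.1075 = 0.01935
  Urn III: 0.39 × 0.024 = 0.00936
  Urn V: 0.05 × 0.108 = 0.0054
  Urn I: 0.38 × 0.0825 = 0.03135
Total = 0.06546.
P(Urn IV | evidence) = 0.01935 / 0.06546 ≈ 0.296.

0.296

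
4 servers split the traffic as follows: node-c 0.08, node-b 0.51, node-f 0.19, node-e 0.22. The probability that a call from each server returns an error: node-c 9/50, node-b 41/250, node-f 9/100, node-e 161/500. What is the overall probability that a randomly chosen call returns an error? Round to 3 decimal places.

Unnormalized posteriors (prior × likelihood):
  node-c: 0.08 × 0.18 = 0.0144
  node-b: 0.51 × 0.164 = 0.08364
  node-f: 0.19 × 0.09 = 0.0171
  node-e: 0.22 × 0.322 = 0.07084
P(error) = 0.0144 + 0.08364 + 0.0171 + 0.07084 = 0.18598 → 0.186.

0.186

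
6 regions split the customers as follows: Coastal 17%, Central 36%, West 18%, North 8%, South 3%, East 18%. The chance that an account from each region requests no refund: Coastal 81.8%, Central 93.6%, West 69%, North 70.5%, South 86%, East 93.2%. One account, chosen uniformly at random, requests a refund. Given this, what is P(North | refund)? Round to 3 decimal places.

0.158

Taking complements, P(refund | each) = Coastal 0.182, Central 0.064, West 0.31, North 0.295, South 0.14, East 0.068.
Prior × likelihood for each hypothesis:
  Coastal: 0.17 × 0.182 = 0.03094
  Central: 0.36 × 0.064 = 0.02304
  West: 0.18 × 0.31 = 0.0558
  North: 0.08 × 0.295 = 0.0236
  South: 0.03 × 0.14 = 0.0042
  East: 0.18 × 0.068 = 0.01224
Sum = 0.14982.
P(North | evidence) = 0.0236 / 0.14982 ≈ 0.158.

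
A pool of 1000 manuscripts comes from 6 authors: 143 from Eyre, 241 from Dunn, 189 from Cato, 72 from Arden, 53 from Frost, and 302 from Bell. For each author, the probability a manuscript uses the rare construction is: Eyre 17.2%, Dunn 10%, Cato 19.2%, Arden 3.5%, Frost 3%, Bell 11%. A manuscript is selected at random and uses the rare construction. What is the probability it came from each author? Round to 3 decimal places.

Eyre 0.201, Dunn 0.197, Cato 0.297, Arden 0.021, Frost 0.013, Bell 0.272

Unnormalized posteriors (prior × likelihood):
  Eyre: 0.143 × 0.172 = 0.024596
  Dunn: 0.241 × 0.1 = 0.0241
  Cato: 0.189 × 0.192 = 0.036288
  Arden: 0.072 × 0.035 = 0.00252
  Frost: 0.053 × 0.03 = 0.00159
  Bell: 0.302 × 0.11 = 0.03322
Normalizing constant = 0.122314.
P(Eyre | rare-form) = 0.024596/0.122314 ≈ 0.201
P(Dunn | rare-form) = 0.0241/0.122314 ≈ 0.197
P(Cato | rare-form) = 0.036288/0.122314 ≈ 0.297
P(Arden | rare-form) = 0.00252/0.122314 ≈ 0.021
P(Frost | rare-form) = 0.00159/0.122314 ≈ 0.013
P(Bell | rare-form) = 0.03322/0.122314 ≈ 0.272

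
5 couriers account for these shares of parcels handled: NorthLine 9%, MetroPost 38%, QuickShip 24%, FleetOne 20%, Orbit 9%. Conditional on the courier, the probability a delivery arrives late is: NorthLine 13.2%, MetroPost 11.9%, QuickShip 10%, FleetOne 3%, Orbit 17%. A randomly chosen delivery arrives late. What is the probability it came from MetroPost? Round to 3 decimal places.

0.442

By Bayes' rule, posterior ∝ prior × likelihood:
  NorthLine: 0.09 × 0.132 = 0.01188
  MetroPost: 0.38 × 0.119 = 0.04522
  QuickShip: 0.24 × 0.1 = 0.024
  FleetOne: 0.2 × 0.03 = 0.006
  Orbit: 0.09 × 0.17 = 0.0153
Sum = 0.1024.
P(MetroPost | evidence) = 0.04522 / 0.1024 ≈ 0.442.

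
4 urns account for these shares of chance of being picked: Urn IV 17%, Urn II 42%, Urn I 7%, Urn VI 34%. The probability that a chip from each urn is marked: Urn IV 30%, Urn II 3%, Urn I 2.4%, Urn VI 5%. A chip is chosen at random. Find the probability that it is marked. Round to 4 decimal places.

0.0823

Prior × likelihood for each hypothesis:
  Urn IV: 0.17 × 0.3 = 0.051
  Urn II: 0.42 × 0.03 = 0.0126
  Urn I: 0.07 × 0.024 = 0.00168
  Urn VI: 0.34 × 0.05 = 0.017
P(marked) = 0.051 + 0.0126 + 0.00168 + 0.017 = 0.08228 → 0.0823.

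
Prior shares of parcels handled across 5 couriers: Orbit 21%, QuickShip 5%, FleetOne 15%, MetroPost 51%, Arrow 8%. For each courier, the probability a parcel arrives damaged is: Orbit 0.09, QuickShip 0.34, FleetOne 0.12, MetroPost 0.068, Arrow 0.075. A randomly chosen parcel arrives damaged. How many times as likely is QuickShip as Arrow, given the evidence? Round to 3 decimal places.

Prior × likelihood for each hypothesis:
  Orbit: 0.21 × 0.09 = 0.0189
  QuickShip: 0.05 × 0.34 = 0.017
  FleetOne: 0.15 × 0.12 = 0.018
  MetroPost: 0.51 × 0.068 = 0.03468
  Arrow: 0.08 × 0.075 = 0.006
Sum = 0.09458.
The ratio is 0.017 / 0.006 (the normalizer cancels) = 2.833.

2.833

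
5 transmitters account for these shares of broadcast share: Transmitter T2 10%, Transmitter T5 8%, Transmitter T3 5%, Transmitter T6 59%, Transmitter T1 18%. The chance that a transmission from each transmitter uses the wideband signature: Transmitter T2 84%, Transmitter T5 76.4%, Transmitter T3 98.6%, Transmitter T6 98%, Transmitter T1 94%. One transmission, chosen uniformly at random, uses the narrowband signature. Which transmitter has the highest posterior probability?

Taking complements, P(narrowband | each) = Transmitter T2 0.16, Transmitter T5 0.236, Transmitter T3 0.014, Transmitter T6 0.02, Transmitter T1 0.06.
Compute prior × likelihood for every hypothesis:
  Transmitter T2: 0.1 × 0.16 = 0.016
  Transmitter T5: 0.08 × 0.236 = 0.01888
  Transmitter T3: 0.05 × 0.014 = 0.0007
  Transmitter T6: 0.59 × 0.02 = 0.0118
  Transmitter T1: 0.18 × 0.06 = 0.0108
Sum = 0.05818.
Largest term belongs to Transmitter T5, so Transmitter T5 is most probable.

Transmitter T5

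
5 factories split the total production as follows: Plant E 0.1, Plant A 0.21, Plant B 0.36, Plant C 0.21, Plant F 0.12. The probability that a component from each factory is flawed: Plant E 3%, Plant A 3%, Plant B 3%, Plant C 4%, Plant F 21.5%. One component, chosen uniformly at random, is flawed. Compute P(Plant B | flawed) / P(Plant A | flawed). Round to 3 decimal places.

Prior × likelihood for each hypothesis:
  Plant E: 0.1 × 0.03 = 0.003
  Plant A: 0.21 × 0.03 = 0.0063
  Plant B: 0.36 × 0.03 = 0.0108
  Plant C: 0.21 × 0.04 = 0.0084
  Plant F: 0.12 × 0.215 = 0.0258
Total = 0.0543.
The ratio is 0.0108 / 0.0063 (the normalizer cancels) = 1.714.

1.714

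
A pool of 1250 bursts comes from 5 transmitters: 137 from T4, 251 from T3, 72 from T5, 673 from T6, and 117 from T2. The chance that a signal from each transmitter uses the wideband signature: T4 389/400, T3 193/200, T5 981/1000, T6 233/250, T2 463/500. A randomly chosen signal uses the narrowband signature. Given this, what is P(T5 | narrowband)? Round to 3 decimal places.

Taking complements, P(narrowband | each) = T4 0.0275, T3 0.035, T5 0.019, T6 0.068, T2 0.074.
Prior × likelihood for each hypothesis:
  T4: 0.1096 × 0.0275 = 0.003014
  T3: 0.2008 × 0.035 = 0.007028
  T5: 0.0576 × 0.019 = 0.0010944
  T6: 0.5384 × 0.068 = 0.0366112
  T2: 0.0936 × 0.074 = 0.0069264
Total = 0.054674.
P(T5 | evidence) = 0.0010944 / 0.054674 ≈ 0.020.

0.020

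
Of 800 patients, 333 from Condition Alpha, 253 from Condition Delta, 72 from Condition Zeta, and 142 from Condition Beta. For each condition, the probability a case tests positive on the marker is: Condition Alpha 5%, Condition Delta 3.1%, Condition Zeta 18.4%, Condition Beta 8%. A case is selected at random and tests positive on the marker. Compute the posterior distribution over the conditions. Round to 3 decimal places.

Compute prior × likelihood for every hypothesis:
  Condition Alpha: 0.41625 × 0.05 = 0.0208125
  Condition Delta: 0.31625 × 0.031 = 0.00980375
  Condition Zeta: 0.09 × 0.184 = 0.01656
  Condition Beta: 0.1775 × 0.08 = 0.0142
Sum = 0.06137625.
P(Condition Alpha | marker-positive) = 0.0208125/0.06137625 ≈ 0.339
P(Condition Delta | marker-positive) = 0.00980375/0.06137625 ≈ 0.160
P(Condition Zeta | marker-positive) = 0.01656/0.06137625 ≈ 0.270
P(Condition Beta | marker-positive) = 0.0142/0.06137625 ≈ 0.231

Condition Alpha 0.339, Condition Delta 0.160, Condition Zeta 0.270, Condition Beta 0.231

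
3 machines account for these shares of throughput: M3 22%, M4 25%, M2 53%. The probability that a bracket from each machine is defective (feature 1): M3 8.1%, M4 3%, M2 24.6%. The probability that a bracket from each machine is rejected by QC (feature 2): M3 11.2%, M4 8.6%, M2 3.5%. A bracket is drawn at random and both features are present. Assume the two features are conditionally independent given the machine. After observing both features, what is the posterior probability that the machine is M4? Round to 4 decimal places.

0.0895

Prior × likelihood for each hypothesis:
  M3: 0.22 × 0.081 × 0.112 = 0.00199584
  M4: 0.25 × 0.03 × 0.086 = 0.000645
  M2: 0.53 × 0.246 × 0.035 = 0.0045633
Total = 0.00720414.
P(M4 | evidence) = 0.000645 / 0.00720414 ≈ 0.0895.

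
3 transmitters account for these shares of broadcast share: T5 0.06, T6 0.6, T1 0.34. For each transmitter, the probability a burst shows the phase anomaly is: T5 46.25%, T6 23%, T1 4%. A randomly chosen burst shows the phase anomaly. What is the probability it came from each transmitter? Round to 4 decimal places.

T5 0.1547, T6 0.7694, T1 0.0758

By Bayes' rule, posterior ∝ prior × likelihood:
  T5: 0.06 × 0.4625 = 0.02775
  T6: 0.6 × 0.23 = 0.138
  T1: 0.34 × 0.04 = 0.0136
Normalizing constant = 0.17935.
P(T5 | anomaly) = 0.02775/0.17935 ≈ 0.1547
P(T6 | anomaly) = 0.138/0.17935 ≈ 0.7694
P(T1 | anomaly) = 0.0136/0.17935 ≈ 0.0758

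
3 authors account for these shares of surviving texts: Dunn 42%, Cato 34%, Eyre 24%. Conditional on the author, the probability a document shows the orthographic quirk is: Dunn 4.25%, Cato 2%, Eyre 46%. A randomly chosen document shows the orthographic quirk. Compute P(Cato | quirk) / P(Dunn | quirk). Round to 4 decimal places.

0.3810

Prior × likelihood for each hypothesis:
  Dunn: 0.42 × 0.0425 = 0.01785
  Cato: 0.34 × 0.02 = 0.0068
  Eyre: 0.24 × 0.46 = 0.1104
Normalizing constant = 0.13505.
The ratio is 0.0068 / 0.01785 (the normalizer cancels) = 0.3810.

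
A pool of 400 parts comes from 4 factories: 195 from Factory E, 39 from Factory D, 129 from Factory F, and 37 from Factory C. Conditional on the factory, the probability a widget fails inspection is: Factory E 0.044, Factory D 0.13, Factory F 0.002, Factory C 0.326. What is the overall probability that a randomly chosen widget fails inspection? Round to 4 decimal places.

0.0649

Compute prior × likelihood for every hypothesis:
  Factory E: 0.4875 × 0.044 = 0.02145
  Factory D: 0.0975 × 0.13 = 0.012675
  Factory F: 0.3225 × 0.002 = 0.000645
  Factory C: 0.0925 × 0.326 = 0.030155
P(nonconforming) = 0.02145 + 0.012675 + 0.000645 + 0.030155 = 0.064925 → 0.0649.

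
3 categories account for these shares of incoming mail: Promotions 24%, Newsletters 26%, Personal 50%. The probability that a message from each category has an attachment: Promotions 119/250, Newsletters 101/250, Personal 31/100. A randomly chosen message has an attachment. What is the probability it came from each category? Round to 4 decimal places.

Prior × likelihood for each hypothesis:
  Promotions: 0.24 × 0.476 = 0.11424
  Newsletters: 0.26 × 0.404 = 0.10504
  Personal: 0.5 × 0.31 = 0.155
Normalizing constant = 0.37428.
P(Promotions | attachment) = 0.11424/0.37428 ≈ 0.3052
P(Newsletters | attachment) = 0.10504/0.37428 ≈ 0.2806
P(Personal | attachment) = 0.155/0.37428 ≈ 0.4141

Promotions 0.3052, Newsletters 0.2806, Personal 0.4141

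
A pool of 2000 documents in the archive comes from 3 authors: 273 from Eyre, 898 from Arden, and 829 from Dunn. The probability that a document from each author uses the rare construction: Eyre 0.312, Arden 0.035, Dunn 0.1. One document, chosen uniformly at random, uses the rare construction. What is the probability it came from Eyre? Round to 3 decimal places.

Prior × likelihood for each hypothesis:
  Eyre: 0.1365 × 0.312 = 0.042588
  Arden: 0.449 × 0.035 = 0.015715
  Dunn: 0.4145 × 0.1 = 0.04145
Normalizing constant = 0.099753.
P(Eyre | evidence) = 0.042588 / 0.099753 ≈ 0.427.

0.427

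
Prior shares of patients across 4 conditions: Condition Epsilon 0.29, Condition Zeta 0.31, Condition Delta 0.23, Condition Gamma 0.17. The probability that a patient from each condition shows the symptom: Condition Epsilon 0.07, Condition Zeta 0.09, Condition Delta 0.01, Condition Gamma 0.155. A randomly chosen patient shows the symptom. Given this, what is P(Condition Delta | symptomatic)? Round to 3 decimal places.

0.030

Unnormalized posteriors (prior × likelihood):
  Condition Epsilon: 0.29 × 0.07 = 0.0203
  Condition Zeta: 0.31 × 0.09 = 0.0279
  Condition Delta: 0.23 × 0.01 = 0.0023
  Condition Gamma: 0.17 × 0.155 = 0.02635
Total = 0.07685.
P(Condition Delta | evidence) = 0.0023 / 0.07685 ≈ 0.030.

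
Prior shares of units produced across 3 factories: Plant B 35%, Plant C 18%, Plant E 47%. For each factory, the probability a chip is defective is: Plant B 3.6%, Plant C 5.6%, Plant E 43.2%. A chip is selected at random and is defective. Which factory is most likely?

Prior × likelihood for each hypothesis:
  Plant B: 0.35 × 0.036 = 0.0126
  Plant C: 0.18 × 0.056 = 0.01008
  Plant E: 0.47 × 0.432 = 0.20304
Sum = 0.22572.
Largest term belongs to Plant E, so Plant E is most probable.

Plant E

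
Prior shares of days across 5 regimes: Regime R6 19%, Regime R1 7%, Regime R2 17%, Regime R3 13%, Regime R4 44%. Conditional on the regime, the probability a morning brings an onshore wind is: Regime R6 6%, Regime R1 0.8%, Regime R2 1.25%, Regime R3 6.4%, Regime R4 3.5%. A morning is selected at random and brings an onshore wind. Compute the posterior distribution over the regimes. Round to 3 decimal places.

Regime R6 0.302, Regime R1 0.015, Regime R2 0.056, Regime R3 0.220, Regime R4 0.407

Compute prior × likelihood for every hypothesis:
  Regime R6: 0.19 × 0.06 = 0.0114
  Regime R1: 0.07 × 0.008 = 0.00056
  Regime R2: 0.17 × 0.0125 = 0.002125
  Regime R3: 0.13 × 0.064 = 0.00832
  Regime R4: 0.44 × 0.035 = 0.0154
Total = 0.037805.
P(Regime R6 | onshore) = 0.0114/0.037805 ≈ 0.302
P(Regime R1 | onshore) = 0.00056/0.037805 ≈ 0.015
P(Regime R2 | onshore) = 0.002125/0.037805 ≈ 0.056
P(Regime R3 | onshore) = 0.00832/0.037805 ≈ 0.220
P(Regime R4 | onshore) = 0.0154/0.037805 ≈ 0.407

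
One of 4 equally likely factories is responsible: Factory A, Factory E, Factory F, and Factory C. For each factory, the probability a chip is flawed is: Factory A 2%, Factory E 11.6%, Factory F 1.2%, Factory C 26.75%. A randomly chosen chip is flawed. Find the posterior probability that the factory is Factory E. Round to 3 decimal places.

With a uniform prior (1/4 each), posterior ∝ likelihood:
  Factory A: 0.02
  Factory E: 0.116
  Factory F: 0.012
  Factory C: 0.2675
Sum = 0.4155.
P(Factory E | evidence) = 0.116 / 0.4155 ≈ 0.279.

0.279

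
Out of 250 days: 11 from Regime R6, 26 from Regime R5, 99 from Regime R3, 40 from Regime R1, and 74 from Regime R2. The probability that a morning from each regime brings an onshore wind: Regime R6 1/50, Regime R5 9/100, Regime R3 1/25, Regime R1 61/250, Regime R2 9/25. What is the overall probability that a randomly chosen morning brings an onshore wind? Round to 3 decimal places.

0.172

Prior × likelihood for each hypothesis:
  Regime R6: 0.044 × 0.02 = 0.00088
  Regime R5: 0.104 × 0.09 = 0.00936
  Regime R3: 0.396 × 0.04 = 0.01584
  Regime R1: 0.16 × 0.244 = 0.03904
  Regime R2: 0.296 × 0.36 = 0.10656
P(onshore) = 0.00088 + 0.00936 + 0.01584 + 0.03904 + 0.10656 = 0.17168 → 0.172.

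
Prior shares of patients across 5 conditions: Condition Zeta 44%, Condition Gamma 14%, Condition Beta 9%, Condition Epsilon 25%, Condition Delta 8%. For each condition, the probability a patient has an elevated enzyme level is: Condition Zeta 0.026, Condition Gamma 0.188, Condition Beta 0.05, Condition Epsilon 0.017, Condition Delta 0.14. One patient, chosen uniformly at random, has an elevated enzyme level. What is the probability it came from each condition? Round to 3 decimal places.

Prior × likelihood for each hypothesis:
  Condition Zeta: 0.44 × 0.026 = 0.01144
  Condition Gamma: 0.14 × 0.188 = 0.02632
  Condition Beta: 0.09 × 0.05 = 0.0045
  Condition Epsilon: 0.25 × 0.017 = 0.00425
  Condition Delta: 0.08 × 0.14 = 0.0112
Total = 0.05771.
P(Condition Zeta | elevated) = 0.01144/0.05771 ≈ 0.198
P(Condition Gamma | elevated) = 0.02632/0.05771 ≈ 0.456
P(Condition Beta | elevated) = 0.0045/0.05771 ≈ 0.078
P(Condition Epsilon | elevated) = 0.00425/0.05771 ≈ 0.074
P(Condition Delta | elevated) = 0.0112/0.05771 ≈ 0.194
(Check: 0.198+0.456+0.078+0.074+0.194 = 1.000.)

Condition Zeta 0.198, Condition Gamma 0.456, Condition Beta 0.078, Condition Epsilon 0.074, Condition Delta 0.194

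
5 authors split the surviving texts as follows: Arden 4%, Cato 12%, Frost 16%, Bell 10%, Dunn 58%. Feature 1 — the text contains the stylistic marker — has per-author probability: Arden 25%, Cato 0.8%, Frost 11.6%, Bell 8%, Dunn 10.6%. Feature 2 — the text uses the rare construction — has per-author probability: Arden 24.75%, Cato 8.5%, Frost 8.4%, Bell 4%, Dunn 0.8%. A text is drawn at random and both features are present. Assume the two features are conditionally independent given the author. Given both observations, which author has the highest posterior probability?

Arden

Prior × likelihood for each hypothesis:
  Arden: 0.04 × 0.25 × 0.2475 = 0.002475
  Cato: 0.12 × 0.008 × 0.085 = 0.0000816
  Frost: 0.16 × 0.116 × 0.084 = 0.00155904
  Bell: 0.1 × 0.08 × 0.04 = 0.00032
  Dunn: 0.58 × 0.106 × 0.008 = 0.00049184
Total = 0.00492748.
Largest term belongs to Arden, so Arden is most probable.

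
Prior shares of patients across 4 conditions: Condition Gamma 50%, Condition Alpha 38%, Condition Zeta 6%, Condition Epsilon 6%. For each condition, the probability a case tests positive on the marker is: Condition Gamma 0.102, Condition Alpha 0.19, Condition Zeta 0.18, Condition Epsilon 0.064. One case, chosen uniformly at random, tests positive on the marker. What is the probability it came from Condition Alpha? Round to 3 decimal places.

0.524

Prior × likelihood for each hypothesis:
  Condition Gamma: 0.5 × 0.102 = 0.051
  Condition Alpha: 0.38 × 0.19 = 0.0722
  Condition Zeta: 0.06 × 0.18 = 0.0108
  Condition Epsilon: 0.06 × 0.064 = 0.00384
Normalizing constant = 0.13784.
P(Condition Alpha | evidence) = 0.0722 / 0.13784 ≈ 0.524.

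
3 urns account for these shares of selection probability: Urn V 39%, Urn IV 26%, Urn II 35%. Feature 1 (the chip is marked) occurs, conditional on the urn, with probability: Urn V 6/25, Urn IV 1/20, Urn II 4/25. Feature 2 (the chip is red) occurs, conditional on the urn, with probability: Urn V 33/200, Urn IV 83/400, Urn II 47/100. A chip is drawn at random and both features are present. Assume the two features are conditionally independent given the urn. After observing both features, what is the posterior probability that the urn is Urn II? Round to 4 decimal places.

0.5920

Compute prior × likelihood for every hypothesis:
  Urn V: 0.39 × 0.24 × 0.165 = 0.015444
  Urn IV: 0.26 × 0.05 × 0.2075 = 0.0026975
  Urn II: 0.35 × 0.16 × 0.47 = 0.02632
Normalizing constant = 0.0444615.
P(Urn II | evidence) = 0.02632 / 0.0444615 ≈ 0.5920.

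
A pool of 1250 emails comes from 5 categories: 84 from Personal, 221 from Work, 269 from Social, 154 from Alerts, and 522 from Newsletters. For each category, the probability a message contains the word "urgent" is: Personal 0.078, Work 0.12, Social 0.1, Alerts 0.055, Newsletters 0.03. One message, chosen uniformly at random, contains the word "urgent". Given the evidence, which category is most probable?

Social

Prior × likelihood for each hypothesis:
  Personal: 0.0672 × 0.078 = 0.0052416
  Work: 0.1768 × 0.12 = 0.021216
  Social: 0.2152 × 0.1 = 0.02152
  Alerts: 0.1232 × 0.055 = 0.006776
  Newsletters: 0.4176 × 0.03 = 0.012528
Sum = 0.0672816.
Largest term belongs to Social, so Social is most probable.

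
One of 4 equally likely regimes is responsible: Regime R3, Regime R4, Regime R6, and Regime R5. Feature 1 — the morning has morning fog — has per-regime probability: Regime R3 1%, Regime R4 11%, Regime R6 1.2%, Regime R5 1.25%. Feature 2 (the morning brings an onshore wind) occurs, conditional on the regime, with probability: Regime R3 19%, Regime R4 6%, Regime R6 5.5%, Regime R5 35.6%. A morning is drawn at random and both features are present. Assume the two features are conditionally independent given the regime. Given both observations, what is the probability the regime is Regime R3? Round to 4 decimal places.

0.1396

With a uniform prior (1/4 each), posterior ∝ likelihood:
  Regime R3: 0.01 × 0.19 = 0.0019
  Regime R4: 0.11 × 0.06 = 0.0066
  Regime R6: 0.012 × 0.055 = 0.00066
  Regime R5: 0.0125 × 0.356 = 0.00445
Total = 0.01361.
P(Regime R3 | evidence) = 0.0019 / 0.01361 ≈ 0.1396.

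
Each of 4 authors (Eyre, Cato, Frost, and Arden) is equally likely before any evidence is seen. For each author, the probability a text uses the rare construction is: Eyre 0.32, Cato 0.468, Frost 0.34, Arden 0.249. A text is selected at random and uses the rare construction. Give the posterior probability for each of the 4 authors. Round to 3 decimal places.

Eyre 0.232, Cato 0.340, Frost 0.247, Arden 0.181

With a uniform prior (1/4 each), posterior ∝ likelihood:
  Eyre: 0.32
  Cato: 0.468
  Frost: 0.34
  Arden: 0.249
Total = 1.377.
P(Eyre | rare-form) = 0.32/1.377 ≈ 0.232
P(Cato | rare-form) = 0.468/1.377 ≈ 0.340
P(Frost | rare-form) = 0.34/1.377 ≈ 0.247
P(Arden | rare-form) = 0.249/1.377 ≈ 0.181
(Check: 0.232+0.340+0.247+0.181 = 1.000.)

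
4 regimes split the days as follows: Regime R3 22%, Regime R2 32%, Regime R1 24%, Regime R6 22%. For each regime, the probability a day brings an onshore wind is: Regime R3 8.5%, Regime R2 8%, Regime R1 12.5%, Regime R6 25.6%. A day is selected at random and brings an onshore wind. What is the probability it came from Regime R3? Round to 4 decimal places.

0.1432

By Bayes' rule, posterior ∝ prior × likelihood:
  Regime R3: 0.22 × 0.085 = 0.0187
  Regime R2: 0.32 × 0.08 = 0.0256
  Regime R1: 0.24 × 0.125 = 0.03
  Regime R6: 0.22 × 0.256 = 0.05632
Normalizing constant = 0.13062.
P(Regime R3 | evidence) = 0.0187 / 0.13062 ≈ 0.1432.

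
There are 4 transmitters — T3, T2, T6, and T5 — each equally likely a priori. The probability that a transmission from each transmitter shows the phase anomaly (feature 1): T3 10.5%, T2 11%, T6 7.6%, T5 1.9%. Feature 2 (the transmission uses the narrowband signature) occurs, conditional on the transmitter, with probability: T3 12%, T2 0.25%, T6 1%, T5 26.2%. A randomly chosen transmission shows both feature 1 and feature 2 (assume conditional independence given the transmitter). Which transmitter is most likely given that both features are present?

T3

With a uniform prior (1/4 each), posterior ∝ likelihood:
  T3: 0.105 × 0.12 = 0.0126
  T2: 0.11 × 0.0025 = 0.000275
  T6: 0.076 × 0.01 = 0.00076
  T5: 0.019 × 0.262 = 0.004978
Sum = 0.018613.
Largest term belongs to T3, so T3 is most probable.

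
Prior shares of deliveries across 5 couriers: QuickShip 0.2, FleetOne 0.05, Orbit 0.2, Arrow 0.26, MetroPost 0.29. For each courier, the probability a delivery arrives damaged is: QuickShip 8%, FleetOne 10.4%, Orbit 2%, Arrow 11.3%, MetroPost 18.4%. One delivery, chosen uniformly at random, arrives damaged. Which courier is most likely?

Unnormalized posteriors (prior × likelihood):
  QuickShip: 0.2 × 0.08 = 0.016
  FleetOne: 0.05 × 0.104 = 0.0052
  Orbit: 0.2 × 0.02 = 0.004
  Arrow: 0.26 × 0.113 = 0.02938
  MetroPost: 0.29 × 0.184 = 0.05336
Normalizing constant = 0.10794.
Largest term belongs to MetroPost, so MetroPost is most probable.

MetroPost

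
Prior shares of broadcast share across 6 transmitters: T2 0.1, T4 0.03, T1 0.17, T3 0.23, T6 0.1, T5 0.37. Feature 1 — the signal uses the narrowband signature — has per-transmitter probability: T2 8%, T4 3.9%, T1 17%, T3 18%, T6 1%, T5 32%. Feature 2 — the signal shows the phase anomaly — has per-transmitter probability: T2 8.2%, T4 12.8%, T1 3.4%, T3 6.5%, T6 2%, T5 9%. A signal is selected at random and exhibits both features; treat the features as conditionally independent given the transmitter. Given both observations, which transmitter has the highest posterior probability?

T5

Prior × likelihood for each hypothesis:
  T2: 0.1 × 0.08 × 0.082 = 0.000656
  T4: 0.03 × 0.039 × 0.128 = 0.00014976
  T1: 0.17 × 0.17 × 0.034 = 0.0009826
  T3: 0.23 × 0.18 × 0.065 = 0.002691
  T6: 0.1 × 0.01 × 0.02 = 0.00002
  T5: 0.37 × 0.32 × 0.09 = 0.010656
Normalizing constant = 0.01515536.
Largest term belongs to T5, so T5 is most probable.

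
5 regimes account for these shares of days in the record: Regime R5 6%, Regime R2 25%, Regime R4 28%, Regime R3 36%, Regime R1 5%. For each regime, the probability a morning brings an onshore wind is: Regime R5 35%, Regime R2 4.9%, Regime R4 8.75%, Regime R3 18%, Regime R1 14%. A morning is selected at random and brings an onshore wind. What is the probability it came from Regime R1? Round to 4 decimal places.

0.0540

Unnormalized posteriors (prior × likelihood):
  Regime R5: 0.06 × 0.35 = 0.021
  Regime R2: 0.25 × 0.049 = 0.01225
  Regime R4: 0.28 × 0.0875 = 0.0245
  Regime R3: 0.36 × 0.18 = 0.0648
  Regime R1: 0.05 × 0.14 = 0.007
Normalizing constant = 0.12955.
P(Regime R1 | evidence) = 0.007 / 0.12955 ≈ 0.0540.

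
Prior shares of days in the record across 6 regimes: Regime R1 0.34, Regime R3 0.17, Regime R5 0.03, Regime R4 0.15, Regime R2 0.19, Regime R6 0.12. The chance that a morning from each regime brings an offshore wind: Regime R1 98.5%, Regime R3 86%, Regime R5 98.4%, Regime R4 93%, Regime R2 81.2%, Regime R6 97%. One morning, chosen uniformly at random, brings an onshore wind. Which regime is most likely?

Regime R2

Taking complements, P(onshore | each) = Regime R1 0.015, Regime R3 0.14, Regime R5 0.016, Regime R4 0.07, Regime R2 0.188, Regime R6 0.03.
Compute prior × likelihood for every hypothesis:
  Regime R1: 0.34 × 0.015 = 0.0051
  Regime R3: 0.17 × 0.14 = 0.0238
  Regime R5: 0.03 × 0.016 = 0.00048
  Regime R4: 0.15 × 0.07 = 0.0105
  Regime R2: 0.19 × 0.188 = 0.03572
  Regime R6: 0.12 × 0.03 = 0.0036
Sum = 0.0792.
Largest term belongs to Regime R2, so Regime R2 is most probable.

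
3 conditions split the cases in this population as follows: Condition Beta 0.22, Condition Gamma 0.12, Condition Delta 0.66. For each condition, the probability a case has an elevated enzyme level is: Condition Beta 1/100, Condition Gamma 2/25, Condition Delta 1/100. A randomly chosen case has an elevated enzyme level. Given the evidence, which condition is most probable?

By Bayes' rule, posterior ∝ prior × likelihood:
  Condition Beta: 0.22 × 0.01 = 0.0022
  Condition Gamma: 0.12 × 0.08 = 0.0096
  Condition Delta: 0.66 × 0.01 = 0.0066
Sum = 0.0184.
Largest term belongs to Condition Gamma, so Condition Gamma is most probable.

Condition Gamma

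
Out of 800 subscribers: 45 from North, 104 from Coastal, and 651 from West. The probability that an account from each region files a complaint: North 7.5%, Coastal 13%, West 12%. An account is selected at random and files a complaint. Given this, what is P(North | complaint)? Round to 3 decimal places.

0.036

Compute prior × likelihood for every hypothesis:
  North: 0.05625 × 0.075 = 0.00421875
  Coastal: 0.13 × 0.13 = 0.0169
  West: 0.81375 × 0.12 = 0.09765
Normalizing constant = 0.11876875.
P(North | evidence) = 0.00421875 / 0.11876875 ≈ 0.036.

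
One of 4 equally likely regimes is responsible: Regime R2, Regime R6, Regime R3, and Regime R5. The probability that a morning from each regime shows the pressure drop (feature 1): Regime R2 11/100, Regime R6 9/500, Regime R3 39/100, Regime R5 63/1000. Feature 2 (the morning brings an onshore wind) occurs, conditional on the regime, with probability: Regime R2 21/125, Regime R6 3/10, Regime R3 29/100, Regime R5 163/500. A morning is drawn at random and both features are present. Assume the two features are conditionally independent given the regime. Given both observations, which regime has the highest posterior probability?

With a uniform prior (1/4 each), posterior ∝ likelihood:
  Regime R2: 0.11 × 0.168 = 0.01848
  Regime R6: 0.018 × 0.3 = 0.0054
  Regime R3: 0.39 × 0.29 = 0.1131
  Regime R5: 0.063 × 0.326 = 0.020538
Sum = 0.157518.
Largest term belongs to Regime R3, so Regime R3 is most probable.

Regime R3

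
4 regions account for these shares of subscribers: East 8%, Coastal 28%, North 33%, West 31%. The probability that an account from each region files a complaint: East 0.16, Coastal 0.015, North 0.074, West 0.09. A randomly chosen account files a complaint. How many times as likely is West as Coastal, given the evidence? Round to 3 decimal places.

6.643

Unnormalized posteriors (prior × likelihood):
  East: 0.08 × 0.16 = 0.0128
  Coastal: 0.28 × 0.015 = 0.0042
  North: 0.33 × 0.074 = 0.02442
  West: 0.31 × 0.09 = 0.0279
Sum = 0.06932.
The ratio is 0.0279 / 0.0042 (the normalizer cancels) = 6.643.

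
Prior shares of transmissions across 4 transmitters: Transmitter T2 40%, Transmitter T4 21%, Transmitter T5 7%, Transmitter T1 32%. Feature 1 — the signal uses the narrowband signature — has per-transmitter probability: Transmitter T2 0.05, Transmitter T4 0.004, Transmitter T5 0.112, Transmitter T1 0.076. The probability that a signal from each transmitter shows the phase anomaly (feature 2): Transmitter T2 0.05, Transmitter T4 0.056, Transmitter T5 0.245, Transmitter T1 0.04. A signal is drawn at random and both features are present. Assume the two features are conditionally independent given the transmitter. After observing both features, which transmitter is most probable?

Transmitter T5

By Bayes' rule, posterior ∝ prior × likelihood:
  Transmitter T2: 0.4 × 0.05 × 0.05 = 0.001
  Transmitter T4: 0.21 × 0.004 × 0.056 = 0.00004704
  Transmitter T5: 0.07 × 0.112 × 0.245 = 0.0019208
  Transmitter T1: 0.32 × 0.076 × 0.04 = 0.0009728
Total = 0.00394064.
Largest term belongs to Transmitter T5, so Transmitter T5 is most probable.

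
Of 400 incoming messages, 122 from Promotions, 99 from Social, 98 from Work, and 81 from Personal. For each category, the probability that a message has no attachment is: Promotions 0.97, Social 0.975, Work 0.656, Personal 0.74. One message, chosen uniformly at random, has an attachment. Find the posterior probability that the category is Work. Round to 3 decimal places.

Taking complements, P(attachment | each) = Promotions 0.03, Social 0.025, Work 0.344, Personal 0.26.
Unnormalized posteriors (prior × likelihood):
  Promotions: 0.305 × 0.03 = 0.00915
  Social: 0.2475 × 0.025 = 0.0061875
  Work: 0.245 × 0.344 = 0.08428
  Personal: 0.2025 × 0.26 = 0.05265
Normalizing constant = 0.1522675.
P(Work | evidence) = 0.08428 / 0.1522675 ≈ 0.553.

0.553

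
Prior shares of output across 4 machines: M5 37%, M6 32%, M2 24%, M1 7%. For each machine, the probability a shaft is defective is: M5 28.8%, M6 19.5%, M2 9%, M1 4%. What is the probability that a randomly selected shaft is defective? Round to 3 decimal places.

Prior × likelihood for each hypothesis:
  M5: 0.37 × 0.288 = 0.10656
  M6: 0.32 × 0.195 = 0.0624
  M2: 0.24 × 0.09 = 0.0216
  M1: 0.07 × 0.04 = 0.0028
P(defective) = 0.10656 + 0.0624 + 0.0216 + 0.0028 = 0.19336 → 0.193.

0.193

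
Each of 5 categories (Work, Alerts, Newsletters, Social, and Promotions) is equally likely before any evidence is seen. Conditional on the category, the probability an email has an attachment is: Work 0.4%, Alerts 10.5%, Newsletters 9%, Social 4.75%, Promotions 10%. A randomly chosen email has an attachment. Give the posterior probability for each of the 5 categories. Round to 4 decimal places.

Work 0.0115, Alerts 0.3030, Newsletters 0.2597, Social 0.1371, Promotions 0.2886

Since the prior is uniform, the posterior is proportional to the likelihood:
  Work: 0.004
  Alerts: 0.105
  Newsletters: 0.09
  Social: 0.0475
  Promotions: 0.1
Total = 0.3465.
P(Work | attachment) = 0.004/0.3465 ≈ 0.0115
P(Alerts | attachment) = 0.105/0.3465 ≈ 0.3030
P(Newsletters | attachment) = 0.09/0.3465 ≈ 0.2597
P(Social | attachment) = 0.0475/0.3465 ≈ 0.1371
P(Promotions | attachment) = 0.1/0.3465 ≈ 0.2886
(Check: 0.0115+0.3030+0.2597+0.1371+0.2886 = 0.9999.)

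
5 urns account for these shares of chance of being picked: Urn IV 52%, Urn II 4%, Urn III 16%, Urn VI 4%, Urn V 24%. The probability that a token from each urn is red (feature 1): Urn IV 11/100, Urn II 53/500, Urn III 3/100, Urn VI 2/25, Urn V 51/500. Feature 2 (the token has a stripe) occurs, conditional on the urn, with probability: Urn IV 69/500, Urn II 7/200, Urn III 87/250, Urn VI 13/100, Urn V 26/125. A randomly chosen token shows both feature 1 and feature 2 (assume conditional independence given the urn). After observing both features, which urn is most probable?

By Bayes' rule, posterior ∝ prior × likelihood:
  Urn IV: 0.52 × 0.11 × 0.138 = 0.0078936
  Urn II: 0.04 × 0.106 × 0.035 = 0.0001484
  Urn III: 0.16 × 0.03 × 0.348 = 0.0016704
  Urn VI: 0.04 × 0.08 × 0.13 = 0.000416
  Urn V: 0.24 × 0.102 × 0.208 = 0.00509184
Total = 0.01522024.
Largest term belongs to Urn IV, so Urn IV is most probable.

Urn IV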